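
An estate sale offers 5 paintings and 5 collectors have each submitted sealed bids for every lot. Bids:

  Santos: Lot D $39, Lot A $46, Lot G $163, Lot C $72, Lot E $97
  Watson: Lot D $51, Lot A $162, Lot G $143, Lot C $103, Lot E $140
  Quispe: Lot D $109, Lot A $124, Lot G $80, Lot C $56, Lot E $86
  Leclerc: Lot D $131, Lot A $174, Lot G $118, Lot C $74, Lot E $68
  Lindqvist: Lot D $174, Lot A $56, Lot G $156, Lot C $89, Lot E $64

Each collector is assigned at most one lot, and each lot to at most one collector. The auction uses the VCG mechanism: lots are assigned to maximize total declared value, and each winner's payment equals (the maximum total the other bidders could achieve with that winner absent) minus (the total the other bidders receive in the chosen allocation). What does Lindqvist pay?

Lindqvist pays $53.

Efficient allocation: Santos→Lot G ($163), Watson→Lot E ($140), Quispe→Lot C ($56), Leclerc→Lot A ($174), Lindqvist→Lot D ($174); total welfare W = $707.
Lindqvist receives Lot D at value $174, so the others get W − 174 = $533.
Without Lindqvist: best allocation of the remaining 4 bidders over all 5 lots is Santos→Lot G ($163), Watson→Lot E ($140), Quispe→Lot D ($109), Leclerc→Lot A ($174), total $586.
VCG payment = (others' best without Lindqvist) − (others' welfare with Lindqvist) = 586 − 533 = $53.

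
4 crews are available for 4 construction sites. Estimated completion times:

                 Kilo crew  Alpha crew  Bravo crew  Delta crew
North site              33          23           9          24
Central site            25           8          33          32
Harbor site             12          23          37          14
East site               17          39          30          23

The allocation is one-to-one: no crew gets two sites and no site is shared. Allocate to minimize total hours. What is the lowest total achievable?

This is the linear assignment problem.
Optimal: Kilo crew→East site (17 hours), Alpha crew→Central site (8 hours), Bravo crew→North site (9 hours), Delta crew→Harbor site (14 hours) — total 17+8+9+14 = 48 hours.
Next-best assignment: Kilo crew→Harbor site, Alpha crew→Central site, Bravo crew→North site, Delta crew→East site = 52 hours.

Min total: 48 hours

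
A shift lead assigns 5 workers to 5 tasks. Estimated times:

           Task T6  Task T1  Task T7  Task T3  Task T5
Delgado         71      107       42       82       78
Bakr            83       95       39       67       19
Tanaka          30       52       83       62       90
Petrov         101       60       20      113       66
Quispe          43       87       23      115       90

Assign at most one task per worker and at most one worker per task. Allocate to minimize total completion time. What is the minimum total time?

Minimum total: 214 min

Optimal: Delgado→Task T3 (82 min), Bakr→Task T5 (19 min), Tanaka→Task T6 (30 min), Petrov→Task T1 (60 min), Quispe→Task T7 (23 min) — total 82+19+30+60+23 = 214 min.
Checked against all permutations: 214 min is optimal.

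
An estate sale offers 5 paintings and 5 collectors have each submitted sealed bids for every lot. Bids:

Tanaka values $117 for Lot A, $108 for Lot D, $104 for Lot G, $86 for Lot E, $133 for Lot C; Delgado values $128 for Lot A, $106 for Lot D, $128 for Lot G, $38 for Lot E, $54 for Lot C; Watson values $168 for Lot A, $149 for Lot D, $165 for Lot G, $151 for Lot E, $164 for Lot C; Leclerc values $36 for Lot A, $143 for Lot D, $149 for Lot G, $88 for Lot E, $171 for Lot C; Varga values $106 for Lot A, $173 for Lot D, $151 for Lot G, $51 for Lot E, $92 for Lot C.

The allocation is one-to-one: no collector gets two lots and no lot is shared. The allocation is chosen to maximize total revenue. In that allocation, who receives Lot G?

Optimal: Tanaka→Lot A ($117), Delgado→Lot G ($128), Watson→Lot E ($151), Leclerc→Lot C ($171), Varga→Lot D ($173) — total 117+128+151+171+173 = $740.
Next-best assignment: Tanaka→Lot C, Delgado→Lot A, Watson→Lot E, Leclerc→Lot G, Varga→Lot D = $734.
Swapping Delgado↔Tanaka (Delgado→Lot A $128, Tanaka→Lot G $104) loses 13.
Delgado's own top lot is Lot A ($128), but forcing Delgado→Lot A and reassigning the rest optimally gives only $734 — worse by 6.

Delgado receives Lot G.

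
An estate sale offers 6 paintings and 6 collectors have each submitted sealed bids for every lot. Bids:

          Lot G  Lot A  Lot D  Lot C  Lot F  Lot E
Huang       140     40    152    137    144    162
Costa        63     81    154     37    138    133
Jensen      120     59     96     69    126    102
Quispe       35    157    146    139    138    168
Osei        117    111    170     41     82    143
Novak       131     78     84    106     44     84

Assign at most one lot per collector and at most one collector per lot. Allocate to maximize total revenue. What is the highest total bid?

This is the linear assignment problem.
Optimal: Huang→Lot C ($137), Costa→Lot E ($133), Jensen→Lot F ($126), Quispe→Lot A ($157), Osei→Lot D ($170), Novak→Lot G ($131) — total 137+133+126+157+170+131 = $854.
Column-greedy (each lot in turn goes to its best remaining collector) gives $813, worse by 41.
Swapping Costa↔Novak (Costa→Lot G $63, Novak→Lot E $84) loses 117.

Max total: $854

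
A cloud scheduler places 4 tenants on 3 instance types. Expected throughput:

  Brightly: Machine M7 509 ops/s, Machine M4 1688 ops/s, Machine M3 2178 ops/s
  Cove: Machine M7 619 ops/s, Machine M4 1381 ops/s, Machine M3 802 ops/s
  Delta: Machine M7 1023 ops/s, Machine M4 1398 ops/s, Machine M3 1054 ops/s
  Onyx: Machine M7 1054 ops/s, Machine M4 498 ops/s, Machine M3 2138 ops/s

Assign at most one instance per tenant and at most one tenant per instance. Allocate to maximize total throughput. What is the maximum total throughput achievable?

Maximum total: 4849 ops/s

This is a one-to-one assignment (maximum-weight bipartite matching).
Optimal: Delta→Machine M7 (1023 ops/s), Brightly→Machine M4 (1688 ops/s), Onyx→Machine M3 (2138 ops/s) — total 1023+1688+2138 = 4849 ops/s.
Max-entry greedy (repeatedly take the single best remaining cell) gives 4630 ops/s, worse by 219.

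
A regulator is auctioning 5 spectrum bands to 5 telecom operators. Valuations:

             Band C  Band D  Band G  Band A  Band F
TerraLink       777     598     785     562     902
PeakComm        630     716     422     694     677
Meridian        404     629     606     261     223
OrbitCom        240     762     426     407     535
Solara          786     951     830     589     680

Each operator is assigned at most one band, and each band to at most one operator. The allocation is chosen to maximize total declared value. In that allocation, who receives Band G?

Meridian receives Band G.

This is a one-to-one assignment (maximum-weight bipartite matching).
Optimal: TerraLink→Band F ($902M), PeakComm→Band A ($694M), Meridian→Band G ($606M), OrbitCom→Band D ($762M), Solara→Band C ($786M) — total 902+694+606+762+786 = $3750M.
Max-entry greedy (repeatedly take the single best remaining cell) gives $3393M, worse by 357.
Swapping Meridian↔TerraLink (Meridian→Band F $223M, TerraLink→Band G $785M) loses 500.
Meridian's own top band is Band D ($629M), but forcing Meridian→Band D and reassigning the rest optimally gives only $3465M — worse by 285.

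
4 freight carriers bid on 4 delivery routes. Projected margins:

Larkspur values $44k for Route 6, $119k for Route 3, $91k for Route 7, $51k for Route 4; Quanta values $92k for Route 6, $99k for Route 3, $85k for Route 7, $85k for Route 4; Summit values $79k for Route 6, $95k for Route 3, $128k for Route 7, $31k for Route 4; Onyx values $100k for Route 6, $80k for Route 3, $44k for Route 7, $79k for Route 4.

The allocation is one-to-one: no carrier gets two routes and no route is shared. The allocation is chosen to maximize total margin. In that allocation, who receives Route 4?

Quanta receives Route 4.

Treat this as an assignment problem: match each carrier to one route.
Optimal: Larkspur→Route 3 ($119k), Quanta→Route 4 ($85k), Summit→Route 7 ($128k), Onyx→Route 6 ($100k) — total 119+85+128+100 = $432k.
Row-greedy (each carrier in turn takes its best remaining route) gives $418k, worse by 14.
Quanta's own top route is Route 3 ($99k), but forcing Quanta→Route 3 and reassigning the rest optimally gives only $378k — worse by 54.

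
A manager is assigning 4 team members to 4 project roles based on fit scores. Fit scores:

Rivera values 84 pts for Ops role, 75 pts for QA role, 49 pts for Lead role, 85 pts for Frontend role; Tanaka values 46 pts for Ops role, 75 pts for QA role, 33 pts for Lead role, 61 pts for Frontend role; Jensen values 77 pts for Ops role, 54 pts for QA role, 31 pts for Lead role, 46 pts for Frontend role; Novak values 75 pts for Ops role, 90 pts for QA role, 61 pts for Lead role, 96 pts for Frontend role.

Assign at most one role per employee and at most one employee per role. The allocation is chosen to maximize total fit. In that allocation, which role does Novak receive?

Novak receives Lead role.

Optimal: Rivera→Frontend role (85 pts), Tanaka→QA role (75 pts), Jensen→Ops role (77 pts), Novak→Lead role (61 pts) — total 85+75+77+61 = 298 pts.
Max-entry greedy (repeatedly take the single best remaining cell) gives 286 pts, worse by 12.
Next-best assignment: Rivera→Lead role, Tanaka→QA role, Jensen→Ops role, Novak→Frontend role = 297 pts.
Swapping Tanaka↔Novak (Tanaka→Lead role 33 pts, Novak→QA role 90 pts) loses 13.
No other one-to-one assignment exceeds 298 pts.
Novak's own top role is Frontend role (96 pts), but forcing Novak→Frontend role and reassigning the rest optimally gives only 297 pts — worse by 1.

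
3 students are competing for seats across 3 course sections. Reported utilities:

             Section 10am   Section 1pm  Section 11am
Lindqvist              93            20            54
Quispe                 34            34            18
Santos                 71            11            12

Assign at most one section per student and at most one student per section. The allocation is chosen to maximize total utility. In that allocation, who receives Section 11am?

Lindqvist receives Section 11am.

Optimal: Lindqvist→Section 11am (54 points), Quispe→Section 1pm (34 points), Santos→Section 10am (71 points) — total 54+34+71 = 159 points.
Row-greedy (each student in turn takes its best remaining section) gives 139 points, worse by 20.
Next-best assignment: Lindqvist→Section 10am, Quispe→Section 1pm, Santos→Section 11am = 139 points.
Swapping Santos↔Quispe (Santos→Section 1pm 11 points, Quispe→Section 10am 34 points) loses 60.
Lindqvist's own top section is Section 10am (93 points), but forcing Lindqvist→Section 10am and reassigning the rest optimally gives only 139 points — worse by 20.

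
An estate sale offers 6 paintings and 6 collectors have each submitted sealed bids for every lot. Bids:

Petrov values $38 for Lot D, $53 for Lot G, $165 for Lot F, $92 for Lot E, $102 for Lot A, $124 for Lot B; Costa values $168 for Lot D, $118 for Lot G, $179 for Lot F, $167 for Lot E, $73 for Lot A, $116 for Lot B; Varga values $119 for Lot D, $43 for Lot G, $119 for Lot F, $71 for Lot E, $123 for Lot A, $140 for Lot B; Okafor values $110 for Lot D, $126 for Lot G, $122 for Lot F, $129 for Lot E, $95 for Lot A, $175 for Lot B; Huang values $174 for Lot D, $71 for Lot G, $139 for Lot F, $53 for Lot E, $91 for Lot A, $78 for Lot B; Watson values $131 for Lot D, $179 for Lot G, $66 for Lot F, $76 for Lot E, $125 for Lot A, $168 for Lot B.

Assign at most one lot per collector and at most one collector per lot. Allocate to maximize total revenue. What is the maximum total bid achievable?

Optimal: Petrov→Lot F ($165), Costa→Lot E ($167), Varga→Lot A ($123), Okafor→Lot B ($175), Huang→Lot D ($174), Watson→Lot G ($179) — total 165+167+123+175+174+179 = $983.
Row-greedy (each collector in turn takes its best remaining lot) gives $872, worse by 111.

Max total: $983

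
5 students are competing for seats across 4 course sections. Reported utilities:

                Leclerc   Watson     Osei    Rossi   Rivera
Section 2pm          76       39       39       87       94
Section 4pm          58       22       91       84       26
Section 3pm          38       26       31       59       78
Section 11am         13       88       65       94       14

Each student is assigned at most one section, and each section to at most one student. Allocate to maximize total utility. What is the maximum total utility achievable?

Maximum total: 344 points

This is a one-to-one assignment (maximum-weight bipartite matching).
Optimal: Rossi→Section 2pm (87 points), Osei→Section 4pm (91 points), Rivera→Section 3pm (78 points), Watson→Section 11am (88 points) — total 87+91+78+88 = 344 points.
Column-greedy (each section in turn goes to its best remaining student) gives 332 points, worse by 12.
Swapping Rivera↔Watson (Rivera→Section 11am 14 points, Watson→Section 3pm 26 points) loses 126.
Every other assignment is strictly worse.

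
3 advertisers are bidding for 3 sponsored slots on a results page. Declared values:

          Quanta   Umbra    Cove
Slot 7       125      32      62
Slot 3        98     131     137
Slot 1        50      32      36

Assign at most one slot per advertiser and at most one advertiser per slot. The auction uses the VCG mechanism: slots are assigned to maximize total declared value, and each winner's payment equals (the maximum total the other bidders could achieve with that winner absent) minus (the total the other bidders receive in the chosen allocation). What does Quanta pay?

Quanta pays $24.

Efficient allocation: Quanta→Slot 7 ($125), Umbra→Slot 1 ($32), Cove→Slot 3 ($137); total welfare W = $294.
Quanta receives Slot 7 at value $125, so the others get W − 125 = $169.
Without Quanta: best allocation of the remaining 2 bidders over all 3 slots is Umbra→Slot 3 ($131), Cove→Slot 7 ($62), total $193.
VCG payment = (others' best without Quanta) − (others' welfare with Quanta) = 193 − 169 = $24.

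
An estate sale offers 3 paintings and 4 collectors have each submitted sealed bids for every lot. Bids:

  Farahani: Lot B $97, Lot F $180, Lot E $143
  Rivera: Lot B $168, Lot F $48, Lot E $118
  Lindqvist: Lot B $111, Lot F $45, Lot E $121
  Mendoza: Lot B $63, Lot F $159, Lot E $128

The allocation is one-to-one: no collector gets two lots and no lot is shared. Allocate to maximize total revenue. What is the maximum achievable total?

Optimal: Rivera→Lot B ($168), Farahani→Lot F ($180), Mendoza→Lot E ($128) — total 168+180+128 = $476.
Row-greedy (each collector in turn takes its best remaining lot) gives $469, worse by 7.
Next-best assignment: Rivera→Lot B, Mendoza→Lot F, Farahani→Lot E = $470.

Maximum total: $476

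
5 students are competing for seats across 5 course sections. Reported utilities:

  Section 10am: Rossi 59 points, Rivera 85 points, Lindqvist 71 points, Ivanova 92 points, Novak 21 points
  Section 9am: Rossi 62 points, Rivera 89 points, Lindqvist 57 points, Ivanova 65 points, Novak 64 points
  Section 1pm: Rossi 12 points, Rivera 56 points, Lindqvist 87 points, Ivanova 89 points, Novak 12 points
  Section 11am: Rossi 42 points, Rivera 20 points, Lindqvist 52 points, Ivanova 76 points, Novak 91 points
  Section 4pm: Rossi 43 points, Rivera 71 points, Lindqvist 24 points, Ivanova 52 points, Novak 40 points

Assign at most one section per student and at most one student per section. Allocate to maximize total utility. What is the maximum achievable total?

This is a one-to-one assignment (maximum-weight bipartite matching).
Optimal: Rossi→Section 9am (62 points), Rivera→Section 4pm (71 points), Lindqvist→Section 1pm (87 points), Ivanova→Section 10am (92 points), Novak→Section 11am (91 points) — total 62+71+87+92+91 = 403 points.
Swapping Rivera↔Ivanova (Rivera→Section 10am 85 points, Ivanova→Section 4pm 52 points) loses 26.

Maximum total: 403 points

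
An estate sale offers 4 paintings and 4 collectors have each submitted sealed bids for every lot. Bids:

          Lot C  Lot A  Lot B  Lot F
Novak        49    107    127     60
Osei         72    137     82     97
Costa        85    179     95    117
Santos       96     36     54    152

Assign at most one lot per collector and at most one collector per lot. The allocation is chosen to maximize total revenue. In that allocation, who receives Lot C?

Osei receives Lot C.

This is the linear assignment problem.
Optimal: Novak→Lot B ($127), Osei→Lot C ($72), Costa→Lot A ($179), Santos→Lot F ($152) — total 127+72+179+152 = $530.
Row-greedy (each collector in turn takes its best remaining lot) gives $477, worse by 53.
Next-best assignment: Novak→Lot B, Osei→Lot A, Costa→Lot C, Santos→Lot F = $501.
Swapping Costa↔Osei (Costa→Lot C $85, Osei→Lot A $137) loses 29.
Osei's own top lot is Lot A ($137), but forcing Osei→Lot A and reassigning the rest optimally gives only $501 — worse by 29.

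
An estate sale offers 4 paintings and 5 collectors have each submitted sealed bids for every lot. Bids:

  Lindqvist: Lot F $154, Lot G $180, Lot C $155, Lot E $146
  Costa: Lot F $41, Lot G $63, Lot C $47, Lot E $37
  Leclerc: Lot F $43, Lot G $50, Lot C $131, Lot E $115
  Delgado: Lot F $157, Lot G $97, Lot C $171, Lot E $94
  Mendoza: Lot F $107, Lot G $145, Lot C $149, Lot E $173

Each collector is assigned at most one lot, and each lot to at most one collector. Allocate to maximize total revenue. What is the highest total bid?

Optimal: Delgado→Lot F ($157), Lindqvist→Lot G ($180), Leclerc→Lot C ($131), Mendoza→Lot E ($173) — total 157+180+131+173 = $641.
Column-greedy (each lot in turn goes to its best remaining collector) gives $601, worse by 40.

Max total: $641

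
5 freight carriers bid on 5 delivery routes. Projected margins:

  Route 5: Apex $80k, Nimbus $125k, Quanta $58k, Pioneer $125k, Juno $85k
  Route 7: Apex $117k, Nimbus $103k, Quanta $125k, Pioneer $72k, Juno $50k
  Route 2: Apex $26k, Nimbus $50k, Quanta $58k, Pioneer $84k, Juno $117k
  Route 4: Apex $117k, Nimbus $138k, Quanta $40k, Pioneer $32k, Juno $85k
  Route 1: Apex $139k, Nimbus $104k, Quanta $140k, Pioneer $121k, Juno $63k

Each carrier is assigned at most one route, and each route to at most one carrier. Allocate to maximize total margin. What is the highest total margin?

Optimal: Apex→Route 1 ($139k), Nimbus→Route 4 ($138k), Quanta→Route 7 ($125k), Pioneer→Route 5 ($125k), Juno→Route 2 ($117k) — total 139+138+125+125+117 = $644k.
Column-greedy (each route in turn goes to its best remaining carrier) gives $605k, worse by 39.

Max total: $644k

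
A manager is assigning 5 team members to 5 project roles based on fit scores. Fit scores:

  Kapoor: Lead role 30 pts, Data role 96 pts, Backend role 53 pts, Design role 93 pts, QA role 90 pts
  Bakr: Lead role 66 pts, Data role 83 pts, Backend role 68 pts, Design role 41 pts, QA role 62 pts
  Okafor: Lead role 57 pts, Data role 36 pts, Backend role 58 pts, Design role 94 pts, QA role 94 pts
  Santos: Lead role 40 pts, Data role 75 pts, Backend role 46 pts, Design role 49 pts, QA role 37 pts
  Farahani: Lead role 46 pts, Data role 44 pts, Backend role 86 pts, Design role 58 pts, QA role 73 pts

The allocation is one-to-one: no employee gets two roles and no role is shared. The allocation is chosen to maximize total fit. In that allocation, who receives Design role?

Kapoor receives Design role.

Optimal: Kapoor→Design role (93 pts), Bakr→Lead role (66 pts), Okafor→QA role (94 pts), Santos→Data role (75 pts), Farahani→Backend role (86 pts) — total 93+66+94+75+86 = 414 pts.
Row-greedy (each employee in turn takes its best remaining role) gives 371 pts, worse by 43.
Next-best assignment: Kapoor→QA role, Bakr→Lead role, Okafor→Design role, Santos→Data role, Farahani→Backend role = 411 pts.
Swapping Santos↔Farahani (Santos→Backend role 46 pts, Farahani→Data role 44 pts) loses 71.
No other one-to-one assignment exceeds 414 pts.
Kapoor's own top role is Data role (96 pts), but forcing Kapoor→Data role and reassigning the rest optimally gives only 391 pts — worse by 23.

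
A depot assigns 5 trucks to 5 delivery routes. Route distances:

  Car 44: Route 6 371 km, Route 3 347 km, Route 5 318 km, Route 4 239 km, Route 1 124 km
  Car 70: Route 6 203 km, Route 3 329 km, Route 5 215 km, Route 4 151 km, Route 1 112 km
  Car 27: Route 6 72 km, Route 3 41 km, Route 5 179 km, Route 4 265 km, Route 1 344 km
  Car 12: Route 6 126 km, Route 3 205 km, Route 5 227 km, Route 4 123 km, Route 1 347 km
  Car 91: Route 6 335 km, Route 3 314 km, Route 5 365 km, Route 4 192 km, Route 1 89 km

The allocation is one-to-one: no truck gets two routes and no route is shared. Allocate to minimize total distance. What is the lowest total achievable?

Minimum total: 698 km

Treat this as an assignment problem: match each truck to one route.
Optimal: Car 44→Route 1 (124 km), Car 70→Route 5 (215 km), Car 27→Route 3 (41 km), Car 12→Route 6 (126 km), Car 91→Route 4 (192 km) — total 124+215+41+126+192 = 698 km.
Row-greedy (each truck in turn takes its cheapest remaining route) gives 807 km, worse by 109.
Next-best assignment: Car 44→Route 4, Car 70→Route 5, Car 27→Route 3, Car 12→Route 6, Car 91→Route 1 = 710 km.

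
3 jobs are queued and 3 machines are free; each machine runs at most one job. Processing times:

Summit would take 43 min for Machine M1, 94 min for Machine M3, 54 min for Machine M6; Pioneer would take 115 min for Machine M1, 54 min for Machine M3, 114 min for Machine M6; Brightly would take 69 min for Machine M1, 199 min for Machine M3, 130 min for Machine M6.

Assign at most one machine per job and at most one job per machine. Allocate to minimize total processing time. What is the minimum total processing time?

Minimum total: 177 min

Optimal: Summit→Machine M6 (54 min), Pioneer→Machine M3 (54 min), Brightly→Machine M1 (69 min) — total 54+54+69 = 177 min.
Swapping Pioneer↔Summit (Pioneer→Machine M6 114 min, Summit→Machine M3 94 min) adds 100.
Every other assignment is strictly worse.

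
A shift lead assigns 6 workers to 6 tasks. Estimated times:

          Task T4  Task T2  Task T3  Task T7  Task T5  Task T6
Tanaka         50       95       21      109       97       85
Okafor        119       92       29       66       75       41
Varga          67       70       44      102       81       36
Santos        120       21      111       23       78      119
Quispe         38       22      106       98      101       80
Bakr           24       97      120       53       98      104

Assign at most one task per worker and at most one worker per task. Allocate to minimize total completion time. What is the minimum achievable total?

Min total: 201 min

Optimal: Tanaka→Task T3 (21 min), Okafor→Task T5 (75 min), Varga→Task T6 (36 min), Santos→Task T7 (23 min), Quispe→Task T2 (22 min), Bakr→Task T4 (24 min) — total 21+75+36+23+22+24 = 201 min.
Column-greedy (each task in turn goes to its cheapest remaining worker) gives 293 min, worse by 92.
Next-best assignment: Tanaka→Task T3, Okafor→Task T6, Varga→Task T5, Santos→Task T7, Quispe→Task T2, Bakr→Task T4 = 212 min.
Swapping Bakr↔Okafor (Bakr→Task T5 98 min, Okafor→Task T4 119 min) adds 118.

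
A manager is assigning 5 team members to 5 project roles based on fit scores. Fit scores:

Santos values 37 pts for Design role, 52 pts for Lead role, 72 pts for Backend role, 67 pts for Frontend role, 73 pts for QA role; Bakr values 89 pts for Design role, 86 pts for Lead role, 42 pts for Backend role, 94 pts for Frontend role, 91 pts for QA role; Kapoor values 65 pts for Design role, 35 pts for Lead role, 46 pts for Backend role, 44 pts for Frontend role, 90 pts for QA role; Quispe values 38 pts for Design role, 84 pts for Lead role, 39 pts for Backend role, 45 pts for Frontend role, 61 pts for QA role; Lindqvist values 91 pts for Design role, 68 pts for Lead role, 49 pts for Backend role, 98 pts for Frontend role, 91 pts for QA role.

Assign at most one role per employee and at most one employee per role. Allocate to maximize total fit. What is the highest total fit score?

This is the linear assignment problem.
Optimal: Santos→Backend role (72 pts), Bakr→Design role (89 pts), Kapoor→QA role (90 pts), Quispe→Lead role (84 pts), Lindqvist→Frontend role (98 pts) — total 72+89+90+84+98 = 433 pts.
Row-greedy (each employee in turn takes its best remaining role) gives 365 pts, worse by 68.

Max total: 433 pts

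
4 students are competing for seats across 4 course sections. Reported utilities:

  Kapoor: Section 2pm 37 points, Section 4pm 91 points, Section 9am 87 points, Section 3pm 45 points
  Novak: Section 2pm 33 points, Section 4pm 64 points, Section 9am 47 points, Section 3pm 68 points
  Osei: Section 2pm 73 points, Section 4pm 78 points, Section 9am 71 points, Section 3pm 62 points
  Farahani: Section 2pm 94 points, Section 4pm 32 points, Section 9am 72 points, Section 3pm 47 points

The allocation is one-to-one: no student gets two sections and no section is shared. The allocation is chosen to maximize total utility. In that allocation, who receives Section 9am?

Optimal: Kapoor→Section 9am (87 points), Novak→Section 3pm (68 points), Osei→Section 4pm (78 points), Farahani→Section 2pm (94 points) — total 87+68+78+94 = 327 points.
Max-entry greedy (repeatedly take the single best remaining cell) gives 324 points, worse by 3.
Kapoor's own top section is Section 4pm (91 points), but forcing Kapoor→Section 4pm and reassigning the rest optimally gives only 324 points — worse by 3.

Kapoor receives Section 9am.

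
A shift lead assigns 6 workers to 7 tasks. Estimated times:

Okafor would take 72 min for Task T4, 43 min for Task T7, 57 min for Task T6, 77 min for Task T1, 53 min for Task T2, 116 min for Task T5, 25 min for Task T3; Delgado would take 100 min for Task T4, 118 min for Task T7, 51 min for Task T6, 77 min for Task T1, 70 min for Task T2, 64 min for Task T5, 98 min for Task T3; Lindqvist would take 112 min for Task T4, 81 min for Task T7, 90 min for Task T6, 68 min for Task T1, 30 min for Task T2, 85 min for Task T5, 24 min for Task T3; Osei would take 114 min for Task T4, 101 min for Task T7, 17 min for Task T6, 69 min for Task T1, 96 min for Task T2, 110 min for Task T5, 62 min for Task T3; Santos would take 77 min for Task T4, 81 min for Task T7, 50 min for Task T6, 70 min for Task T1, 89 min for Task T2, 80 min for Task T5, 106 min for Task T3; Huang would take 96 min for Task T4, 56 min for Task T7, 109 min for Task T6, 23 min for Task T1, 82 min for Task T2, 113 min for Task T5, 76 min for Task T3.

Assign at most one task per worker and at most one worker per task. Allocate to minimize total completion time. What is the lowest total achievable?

Min total: 236 min

This is the linear assignment problem.
Optimal: Okafor→Task T3 (25 min), Delgado→Task T5 (64 min), Lindqvist→Task T2 (30 min), Osei→Task T6 (17 min), Santos→Task T4 (77 min), Huang→Task T1 (23 min) — total 25+64+30+17+77+23 = 236 min.
Column-greedy (each task in turn goes to its cheapest remaining worker) gives 363 min, worse by 127.
Swapping Lindqvist↔Santos (Lindqvist→Task T4 112 min, Santos→Task T2 89 min) adds 94.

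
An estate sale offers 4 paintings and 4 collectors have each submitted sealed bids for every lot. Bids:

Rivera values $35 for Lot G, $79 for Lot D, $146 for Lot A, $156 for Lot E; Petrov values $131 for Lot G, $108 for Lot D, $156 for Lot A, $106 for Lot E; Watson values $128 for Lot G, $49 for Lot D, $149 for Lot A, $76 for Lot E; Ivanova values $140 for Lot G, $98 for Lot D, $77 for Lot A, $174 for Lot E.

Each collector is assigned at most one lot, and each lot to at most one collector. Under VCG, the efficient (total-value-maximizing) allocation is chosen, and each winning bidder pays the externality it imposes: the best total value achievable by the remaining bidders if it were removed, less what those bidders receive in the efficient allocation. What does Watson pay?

Watson pays $24.

Efficient allocation: Rivera→Lot A ($146), Petrov→Lot D ($108), Watson→Lot G ($128), Ivanova→Lot E ($174); total welfare W = $556.
Watson receives Lot G at value $128, so the others get W − 128 = $428.
Without Watson: best allocation of the remaining 3 bidders over all 4 lots is Rivera→Lot E ($156), Petrov→Lot A ($156), Ivanova→Lot G ($140), total $452.
VCG payment = (others' best without Watson) − (others' welfare with Watson) = 452 − 428 = $24.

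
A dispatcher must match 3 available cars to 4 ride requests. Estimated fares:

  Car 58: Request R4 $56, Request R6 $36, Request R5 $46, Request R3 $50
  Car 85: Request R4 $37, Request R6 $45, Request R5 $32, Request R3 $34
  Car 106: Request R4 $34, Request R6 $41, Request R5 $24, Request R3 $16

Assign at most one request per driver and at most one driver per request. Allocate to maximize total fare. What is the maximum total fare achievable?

Max total: $131

This is the linear assignment problem.
Optimal: Car 58→Request R4 ($56), Car 85→Request R3 ($34), Car 106→Request R6 ($41) — total 56+34+41 = $131.
Max-entry greedy (repeatedly take the single best remaining cell) gives $125, worse by 6.
Swapping Car 58↔Car 106 (Car 58→Request R6 $36, Car 106→Request R4 $34) loses 27.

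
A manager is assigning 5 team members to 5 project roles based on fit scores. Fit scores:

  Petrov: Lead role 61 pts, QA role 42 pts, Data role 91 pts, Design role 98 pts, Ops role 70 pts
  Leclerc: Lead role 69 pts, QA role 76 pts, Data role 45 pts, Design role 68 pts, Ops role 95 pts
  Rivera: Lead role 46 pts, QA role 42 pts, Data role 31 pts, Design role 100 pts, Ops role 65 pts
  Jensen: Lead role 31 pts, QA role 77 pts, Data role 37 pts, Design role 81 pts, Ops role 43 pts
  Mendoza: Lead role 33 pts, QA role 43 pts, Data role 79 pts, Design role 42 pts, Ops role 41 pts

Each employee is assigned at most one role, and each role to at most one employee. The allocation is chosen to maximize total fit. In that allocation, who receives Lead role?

This is the linear assignment problem.
Optimal: Petrov→Lead role (61 pts), Leclerc→Ops role (95 pts), Rivera→Design role (100 pts), Jensen→QA role (77 pts), Mendoza→Data role (79 pts) — total 61+95+100+77+79 = 412 pts.
Swapping Mendoza↔Jensen (Mendoza→QA role 43 pts, Jensen→Data role 37 pts) loses 76.
Petrov's own top role is Design role (98 pts), but forcing Petrov→Design role and reassigning the rest optimally gives only 395 pts — worse by 17.

Petrov receives Lead role.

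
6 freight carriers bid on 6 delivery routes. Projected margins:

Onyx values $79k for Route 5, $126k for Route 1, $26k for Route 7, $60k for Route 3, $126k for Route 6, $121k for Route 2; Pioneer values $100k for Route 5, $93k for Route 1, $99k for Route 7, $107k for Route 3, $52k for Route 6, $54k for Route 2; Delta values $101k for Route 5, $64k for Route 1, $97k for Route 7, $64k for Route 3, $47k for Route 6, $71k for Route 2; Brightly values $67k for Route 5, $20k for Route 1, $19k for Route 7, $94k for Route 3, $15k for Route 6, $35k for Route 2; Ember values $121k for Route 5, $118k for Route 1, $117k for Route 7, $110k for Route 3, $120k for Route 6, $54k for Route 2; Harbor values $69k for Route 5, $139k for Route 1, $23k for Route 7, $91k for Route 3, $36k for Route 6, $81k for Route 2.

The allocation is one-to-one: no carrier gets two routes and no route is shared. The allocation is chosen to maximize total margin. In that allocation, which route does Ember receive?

Ember receives Route 6.

This is a one-to-one assignment (maximum-weight bipartite matching).
Optimal: Onyx→Route 2 ($121k), Pioneer→Route 7 ($99k), Delta→Route 5 ($101k), Brightly→Route 3 ($94k), Ember→Route 6 ($120k), Harbor→Route 1 ($139k) — total 121+99+101+94+120+139 = $674k.
Max-entry greedy (repeatedly take the single best remaining cell) gives $625k, worse by 49.
Ember's own top route is Route 5 ($121k), but forcing Ember→Route 5 and reassigning the rest optimally gives only $650k — worse by 24.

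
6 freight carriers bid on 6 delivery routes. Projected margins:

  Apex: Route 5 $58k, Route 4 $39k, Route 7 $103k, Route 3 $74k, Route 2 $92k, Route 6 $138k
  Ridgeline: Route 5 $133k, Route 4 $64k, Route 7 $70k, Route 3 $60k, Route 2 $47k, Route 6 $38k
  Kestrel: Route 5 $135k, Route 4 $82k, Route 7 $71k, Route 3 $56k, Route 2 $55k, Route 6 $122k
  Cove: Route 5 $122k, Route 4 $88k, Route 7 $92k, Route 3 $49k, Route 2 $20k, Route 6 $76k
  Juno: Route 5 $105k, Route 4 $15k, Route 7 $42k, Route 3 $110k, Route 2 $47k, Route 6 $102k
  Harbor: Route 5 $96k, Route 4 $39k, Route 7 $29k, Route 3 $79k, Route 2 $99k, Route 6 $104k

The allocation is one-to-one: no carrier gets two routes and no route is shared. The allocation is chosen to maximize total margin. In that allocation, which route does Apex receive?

Apex receives Route 7.

Treat this as an assignment problem: match each carrier to one route.
Optimal: Apex→Route 7 ($103k), Ridgeline→Route 5 ($133k), Kestrel→Route 6 ($122k), Cove→Route 4 ($88k), Juno→Route 3 ($110k), Harbor→Route 2 ($99k) — total 103+133+122+88+110+99 = $655k.
Next-best assignment: Apex→Route 6, Ridgeline→Route 5, Kestrel→Route 4, Cove→Route 7, Juno→Route 3, Harbor→Route 2 = $654k.
Every other assignment is strictly worse.
Apex's own top route is Route 6 ($138k), but forcing Apex→Route 6 and reassigning the rest optimally gives only $654k — worse by 1.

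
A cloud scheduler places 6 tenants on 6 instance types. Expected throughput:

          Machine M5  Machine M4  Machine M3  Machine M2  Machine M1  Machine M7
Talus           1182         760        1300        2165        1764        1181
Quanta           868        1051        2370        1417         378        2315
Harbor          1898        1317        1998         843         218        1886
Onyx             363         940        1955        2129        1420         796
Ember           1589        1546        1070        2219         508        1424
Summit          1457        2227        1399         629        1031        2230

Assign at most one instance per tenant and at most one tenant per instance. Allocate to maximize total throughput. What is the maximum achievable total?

Optimal: Talus→Machine M1 (1764 ops/s), Quanta→Machine M7 (2315 ops/s), Harbor→Machine M5 (1898 ops/s), Onyx→Machine M3 (1955 ops/s), Ember→Machine M2 (2219 ops/s), Summit→Machine M4 (2227 ops/s) — total 1764+2315+1898+1955+2219+2227 = 12378 ops/s.
Row-greedy (each tenant in turn takes its best remaining instance) gives 11629 ops/s, worse by 749.

Max total: 12378 ops/s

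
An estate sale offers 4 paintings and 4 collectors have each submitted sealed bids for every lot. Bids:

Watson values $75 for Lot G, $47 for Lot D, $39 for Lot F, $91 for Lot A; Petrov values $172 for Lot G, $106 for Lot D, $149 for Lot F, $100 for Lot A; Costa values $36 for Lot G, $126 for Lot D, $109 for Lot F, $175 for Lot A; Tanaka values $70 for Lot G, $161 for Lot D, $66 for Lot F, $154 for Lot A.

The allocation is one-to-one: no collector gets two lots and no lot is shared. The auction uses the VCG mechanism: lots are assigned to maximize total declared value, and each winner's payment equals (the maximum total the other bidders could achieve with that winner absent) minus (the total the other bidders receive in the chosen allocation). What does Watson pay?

Efficient allocation: Watson→Lot G ($75), Petrov→Lot F ($149), Costa→Lot A ($175), Tanaka→Lot D ($161); total welfare W = $560.
Watson receives Lot G at value $75, so the others get W − 75 = $485.
Without Watson: best allocation of the remaining 3 bidders over all 4 lots is Petrov→Lot G ($172), Costa→Lot A ($175), Tanaka→Lot D ($161), total $508.
VCG payment = (others' best without Watson) − (others' welfare with Watson) = 508 − 485 = $23.

Watson pays $23.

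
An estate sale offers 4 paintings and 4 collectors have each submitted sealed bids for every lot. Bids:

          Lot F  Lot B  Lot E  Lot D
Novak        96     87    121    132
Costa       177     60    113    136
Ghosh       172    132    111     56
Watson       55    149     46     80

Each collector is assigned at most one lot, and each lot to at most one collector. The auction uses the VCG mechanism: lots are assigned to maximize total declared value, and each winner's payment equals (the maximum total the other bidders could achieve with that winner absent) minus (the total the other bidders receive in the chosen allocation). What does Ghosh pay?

Efficient allocation: Novak→Lot E ($121), Costa→Lot D ($136), Ghosh→Lot F ($172), Watson→Lot B ($149); total welfare W = $578.
Ghosh receives Lot F at value $172, so the others get W − 172 = $406.
Without Ghosh: best allocation of the remaining 3 bidders over all 4 lots is Novak→Lot D ($132), Costa→Lot F ($177), Watson→Lot B ($149), total $458.
VCG payment = (others' best without Ghosh) − (others' welfare with Ghosh) = 458 − 406 = $52.

Ghosh pays $52.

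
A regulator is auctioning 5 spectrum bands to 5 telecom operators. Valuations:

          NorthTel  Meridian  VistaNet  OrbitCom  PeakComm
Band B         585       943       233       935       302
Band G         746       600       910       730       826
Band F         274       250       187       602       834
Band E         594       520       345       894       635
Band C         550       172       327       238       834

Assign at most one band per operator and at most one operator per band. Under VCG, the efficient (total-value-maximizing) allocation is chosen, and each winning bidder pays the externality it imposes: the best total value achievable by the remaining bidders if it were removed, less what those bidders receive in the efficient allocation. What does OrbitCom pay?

OrbitCom pays $44M.

Efficient allocation: NorthTel→Band C ($550M), Meridian→Band B ($943M), VistaNet→Band G ($910M), OrbitCom→Band E ($894M), PeakComm→Band F ($834M); total welfare W = $4131M.
OrbitCom receives Band E at value $894M, so the others get W − 894 = $3237M.
Without OrbitCom: best allocation of the remaining 4 bidders over all 5 bands is NorthTel→Band E ($594M), Meridian→Band B ($943M), VistaNet→Band G ($910M), PeakComm→Band F ($834M), total $3281M.
VCG payment = (others' best without OrbitCom) − (others' welfare with OrbitCom) = 3281 − 3237 = $44M.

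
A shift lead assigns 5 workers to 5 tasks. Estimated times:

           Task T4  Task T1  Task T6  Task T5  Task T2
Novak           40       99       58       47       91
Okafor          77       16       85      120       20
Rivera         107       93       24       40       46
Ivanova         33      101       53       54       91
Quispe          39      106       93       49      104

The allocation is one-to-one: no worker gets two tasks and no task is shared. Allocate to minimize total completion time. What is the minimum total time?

Minimum total: 201 min

Treat this as an assignment problem: match each worker to one task.
Optimal: Novak→Task T5 (47 min), Okafor→Task T1 (16 min), Rivera→Task T2 (46 min), Ivanova→Task T6 (53 min), Quispe→Task T4 (39 min) — total 47+16+46+53+39 = 201 min.
Checked against all permutations: 201 min is optimal.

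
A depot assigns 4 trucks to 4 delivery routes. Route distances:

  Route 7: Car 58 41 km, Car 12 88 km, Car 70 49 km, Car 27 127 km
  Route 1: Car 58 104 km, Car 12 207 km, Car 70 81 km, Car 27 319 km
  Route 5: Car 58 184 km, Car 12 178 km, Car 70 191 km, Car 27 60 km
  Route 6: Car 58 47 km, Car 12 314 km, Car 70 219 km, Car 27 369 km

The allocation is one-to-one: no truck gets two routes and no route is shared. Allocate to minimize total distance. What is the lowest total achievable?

Min total: 276 km

Optimal: Car 58→Route 6 (47 km), Car 12→Route 7 (88 km), Car 70→Route 1 (81 km), Car 27→Route 5 (60 km) — total 47+88+81+60 = 276 km.
Column-greedy (each route in turn goes to its cheapest remaining truck) gives 496 km, worse by 220.
Next-best assignment: Car 58→Route 6, Car 12→Route 1, Car 70→Route 7, Car 27→Route 5 = 363 km.
Swapping Car 58↔Car 12 (Car 58→Route 7 41 km, Car 12→Route 6 314 km) adds 220.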